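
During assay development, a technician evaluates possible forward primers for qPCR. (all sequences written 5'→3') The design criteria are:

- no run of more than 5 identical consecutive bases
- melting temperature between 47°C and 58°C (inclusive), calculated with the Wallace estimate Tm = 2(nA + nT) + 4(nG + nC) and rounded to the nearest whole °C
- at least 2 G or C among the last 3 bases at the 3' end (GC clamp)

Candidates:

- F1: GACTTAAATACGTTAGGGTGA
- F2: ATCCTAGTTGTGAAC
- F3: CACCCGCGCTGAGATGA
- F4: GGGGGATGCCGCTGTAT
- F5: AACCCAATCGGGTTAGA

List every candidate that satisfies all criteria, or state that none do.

F1 (21 nt, A=7 T=6 G=6 C=2): longest run = 3 ✓; Tm = 2·13 + 4·8 = 58°C ✓; 3' end TGA has 1 G/C, need ≥2 ✗ — fails.
F2 (15 nt, A=4 T=5 G=3 C=3): longest run = 2 ✓; Tm = 2·9 + 4·6 = 42°C, outside 47–58°C ✗; 3' end AAC has 1 G/C, need ≥2 ✗ — fails.
F3 (17 nt, A=4 T=2 G=5 C=6): longest run = 3 ✓; Tm = 2·6 + 4·11 = 56°C ✓; 3' end TGA has 1 G/C, need ≥2 ✗ — fails.
F4 (17 nt, A=2 T=4 G=8 C=3): longest run = 5 ✓; Tm = 2·6 + 4·11 = 56°C ✓; 3' end TAT has 0 G/C, need ≥2 ✗ — fails.
F5 (17 nt, A=6 T=3 G=4 C=4): longest run = 3 ✓; Tm = 2·9 + 4·8 = 50°C ✓; 3' end AGA has 1 G/C, need ≥2 ✗ — fails.

None of the candidates satisfy all criteria.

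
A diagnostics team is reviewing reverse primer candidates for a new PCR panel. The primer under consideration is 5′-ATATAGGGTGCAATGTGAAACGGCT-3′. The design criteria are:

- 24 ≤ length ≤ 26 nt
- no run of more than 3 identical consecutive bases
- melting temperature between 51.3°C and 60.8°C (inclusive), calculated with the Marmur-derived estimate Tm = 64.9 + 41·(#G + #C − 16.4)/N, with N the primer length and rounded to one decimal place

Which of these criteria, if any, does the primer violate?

Meets all criteria.

Base counts: A=8, T=6, G=8, C=3 (length 25).
length: length 25 ✓
homopolymer run: longest run = 3 ✓
Tm: Tm = 64.9 + 41·(11 − 16.4)/25 = 56.0°C ✓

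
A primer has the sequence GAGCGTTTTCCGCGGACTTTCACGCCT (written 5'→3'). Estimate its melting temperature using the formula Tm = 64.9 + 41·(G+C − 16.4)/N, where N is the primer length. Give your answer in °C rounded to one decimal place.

Base counts: A=3, T=8, G=7, C=9; G+C = 16, N = 27.
Tm = 64.9 + 41·(16 − 16.4)/27 = 64.9 + -16.40/27 = 64.3°C.

64.3°C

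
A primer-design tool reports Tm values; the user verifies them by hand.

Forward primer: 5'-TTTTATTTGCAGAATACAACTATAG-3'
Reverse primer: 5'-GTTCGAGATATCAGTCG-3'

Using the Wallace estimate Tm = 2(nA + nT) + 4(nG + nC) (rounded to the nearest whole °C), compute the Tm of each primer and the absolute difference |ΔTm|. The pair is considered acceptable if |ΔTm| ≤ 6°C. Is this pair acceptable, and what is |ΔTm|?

|ΔTm| = 12°C; the pair is not acceptable.

Forward: A=9 T=10 G=3 C=3 → Tm = 2·19 + 4·6 = 62°C.
Reverse: A=4 T=5 G=5 C=3 → Tm = 2·9 + 4·8 = 50°C.
|ΔTm| = |62 − 50| = 12°C, > 6°C.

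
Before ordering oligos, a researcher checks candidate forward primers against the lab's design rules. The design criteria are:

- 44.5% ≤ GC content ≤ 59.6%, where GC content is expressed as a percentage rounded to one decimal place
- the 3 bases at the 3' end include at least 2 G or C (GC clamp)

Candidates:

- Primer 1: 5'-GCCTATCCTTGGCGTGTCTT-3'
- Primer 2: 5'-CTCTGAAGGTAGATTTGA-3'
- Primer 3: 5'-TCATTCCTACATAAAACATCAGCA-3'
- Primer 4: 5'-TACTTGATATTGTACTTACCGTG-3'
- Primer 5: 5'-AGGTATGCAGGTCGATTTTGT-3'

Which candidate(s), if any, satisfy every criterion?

Primer 1 (20 nt, A=1 T=8 G=5 C=6): GC 11/20 = 55.0% ✓; 3' end CTT has 1 G/C, need ≥2 ✗ — fails.
Primer 2 (18 nt, A=5 T=6 G=5 C=2): GC 7/18 = 38.9%, outside 44.5–59.6% ✗; 3' end TGA has 1 G/C, need ≥2 ✗ — fails.
Primer 3 (24 nt, A=10 T=6 G=1 C=7): GC 8/24 = 33.3%, outside 44.5–59.6% ✗; 3' end GCA has 2 G/C ✓ — fails.
Primer 4 (23 nt, A=5 T=10 G=4 C=4): GC 8/23 = 34.8%, outside 44.5–59.6% ✗; 3' end GTG has 2 G/C ✓ — fails.
Primer 5 (21 nt, A=4 T=8 G=7 C=2): GC 9/21 = 42.9%, outside 44.5–59.6% ✗; 3' end TGT has 1 G/C, need ≥2 ✗ — fails.

None of the candidates satisfy all criteria.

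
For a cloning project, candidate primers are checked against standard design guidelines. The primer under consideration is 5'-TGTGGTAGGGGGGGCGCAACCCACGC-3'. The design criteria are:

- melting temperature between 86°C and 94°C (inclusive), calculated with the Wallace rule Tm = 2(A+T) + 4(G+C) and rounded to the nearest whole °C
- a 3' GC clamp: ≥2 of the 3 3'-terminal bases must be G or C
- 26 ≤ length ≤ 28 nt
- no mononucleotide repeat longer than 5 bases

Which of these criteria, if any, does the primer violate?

Fails: homopolymer run.

Base counts: A=4, T=3, G=12, C=7 (length 26).
Tm: Tm = 2·7 + 4·19 = 90°C ✓
GC clamp: 3' end CGC has 3 G/C ✓
length: length 26 ✓
homopolymer run: longest run = 7, exceeds 5 ✗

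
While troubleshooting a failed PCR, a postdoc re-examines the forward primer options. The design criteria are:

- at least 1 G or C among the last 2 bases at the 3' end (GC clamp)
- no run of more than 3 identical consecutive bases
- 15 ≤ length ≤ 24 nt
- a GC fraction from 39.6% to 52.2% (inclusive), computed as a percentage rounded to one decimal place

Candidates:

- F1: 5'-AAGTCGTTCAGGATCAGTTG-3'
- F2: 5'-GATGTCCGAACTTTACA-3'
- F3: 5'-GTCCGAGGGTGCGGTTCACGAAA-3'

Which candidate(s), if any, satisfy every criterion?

F1 (20 nt, A=5 T=6 G=6 C=3): 3' end TG has 1 G/C ✓; longest run = 2 ✓; length 20 ✓; GC 9/20 = 45.0% ✓ — passes.
F2 (17 nt, A=5 T=5 G=3 C=4): 3' end CA has 1 G/C ✓; longest run = 3 ✓; length 17 ✓; GC 7/17 = 41.2% ✓ — passes.
F3 (23 nt, A=5 T=4 G=9 C=5): 3' end AA has 0 G/C, need ≥1 ✗; longest run = 3 ✓; length 23 ✓; GC 14/23 = 60.9%, outside 39.6–52.2% ✗ — fails.

F1 and F2.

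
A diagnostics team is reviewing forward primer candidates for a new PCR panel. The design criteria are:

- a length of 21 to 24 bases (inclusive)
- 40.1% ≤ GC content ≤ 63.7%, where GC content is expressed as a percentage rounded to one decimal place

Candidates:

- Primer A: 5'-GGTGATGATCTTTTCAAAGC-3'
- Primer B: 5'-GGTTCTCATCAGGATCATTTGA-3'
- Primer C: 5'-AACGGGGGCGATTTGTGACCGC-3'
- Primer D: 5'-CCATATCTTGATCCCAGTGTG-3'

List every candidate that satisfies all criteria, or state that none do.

Primer A (20 nt, A=5 T=7 G=5 C=3): length 20, outside 21–24 ✗; GC 8/20 = 40.0%, outside 40.1–63.7% ✗ — fails.
Primer B (22 nt, A=5 T=8 G=5 C=4): length 22 ✓; GC 9/22 = 40.9% ✓ — passes.
Primer C (22 nt, A=4 T=4 G=9 C=5): length 22 ✓; GC 14/22 = 63.6% ✓ — passes.
Primer D (21 nt, A=4 T=7 G=4 C=6): length 21 ✓; GC 10/21 = 47.6% ✓ — passes.

Primer B, Primer C and Primer D.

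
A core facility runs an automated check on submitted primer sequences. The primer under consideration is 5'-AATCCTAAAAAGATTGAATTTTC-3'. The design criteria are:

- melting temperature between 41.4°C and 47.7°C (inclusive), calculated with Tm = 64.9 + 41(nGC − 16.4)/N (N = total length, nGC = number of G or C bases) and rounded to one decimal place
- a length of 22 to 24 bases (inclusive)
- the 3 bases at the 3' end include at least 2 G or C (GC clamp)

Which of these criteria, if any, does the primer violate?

Base counts: A=10, T=8, G=2, C=3 (length 23).
Tm: Tm = 64.9 + 41·(5 − 16.4)/23 = 44.6°C ✓
length: length 23 ✓
GC clamp: 3' end TTC has 1 G/C, need ≥2 ✗

Fails: GC clamp.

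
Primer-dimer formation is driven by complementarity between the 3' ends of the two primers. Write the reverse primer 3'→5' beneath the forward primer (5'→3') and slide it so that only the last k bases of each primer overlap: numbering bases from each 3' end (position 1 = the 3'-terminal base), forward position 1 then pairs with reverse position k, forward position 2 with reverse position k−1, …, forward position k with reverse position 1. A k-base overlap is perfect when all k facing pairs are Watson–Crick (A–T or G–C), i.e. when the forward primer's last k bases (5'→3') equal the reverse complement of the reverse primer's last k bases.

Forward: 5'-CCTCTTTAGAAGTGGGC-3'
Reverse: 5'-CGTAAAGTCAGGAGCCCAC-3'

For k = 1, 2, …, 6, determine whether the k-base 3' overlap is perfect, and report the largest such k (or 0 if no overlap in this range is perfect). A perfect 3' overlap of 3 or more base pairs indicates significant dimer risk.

Longest perfect overlap: 6 complementary base pairs; significant dimer risk (threshold 3).

Last 6 bases (5'→3') — forward …GTGGGC, reverse …GCCCAC.
Reverse complement of the reverse primer's last 6 bases: GTGGGC; its first k bases are the reverse complement of the reverse primer's last k bases, so a perfect k-base overlap needs the forward primer's last k bases to equal them.
Comparing (forward last k vs required): k=1: C vs G ✗; k=2: GC vs GT ✗; k=3: GGC vs GTG ✗; k=4: GGGC vs GTGG ✗; k=5: TGGGC vs GTGGG ✗; k=6: GTGGGC vs GTGGGC ✓.
Only k = 6 is perfect, so the longest perfect 3' overlap is 6.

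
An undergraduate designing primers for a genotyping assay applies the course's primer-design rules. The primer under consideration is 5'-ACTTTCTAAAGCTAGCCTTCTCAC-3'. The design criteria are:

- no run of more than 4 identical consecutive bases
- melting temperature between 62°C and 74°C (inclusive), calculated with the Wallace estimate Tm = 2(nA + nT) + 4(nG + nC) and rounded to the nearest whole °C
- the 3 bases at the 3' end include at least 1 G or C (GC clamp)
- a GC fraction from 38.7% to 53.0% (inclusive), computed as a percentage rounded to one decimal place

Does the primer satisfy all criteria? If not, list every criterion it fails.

Meets all criteria.

Base counts: A=6, T=8, G=2, C=8 (length 24).
homopolymer run: longest run = 3 ✓
Tm: Tm = 2·14 + 4·10 = 68°C ✓
GC clamp: 3' end CAC has 2 G/C ✓
GC content: GC 10/24 = 41.7% ✓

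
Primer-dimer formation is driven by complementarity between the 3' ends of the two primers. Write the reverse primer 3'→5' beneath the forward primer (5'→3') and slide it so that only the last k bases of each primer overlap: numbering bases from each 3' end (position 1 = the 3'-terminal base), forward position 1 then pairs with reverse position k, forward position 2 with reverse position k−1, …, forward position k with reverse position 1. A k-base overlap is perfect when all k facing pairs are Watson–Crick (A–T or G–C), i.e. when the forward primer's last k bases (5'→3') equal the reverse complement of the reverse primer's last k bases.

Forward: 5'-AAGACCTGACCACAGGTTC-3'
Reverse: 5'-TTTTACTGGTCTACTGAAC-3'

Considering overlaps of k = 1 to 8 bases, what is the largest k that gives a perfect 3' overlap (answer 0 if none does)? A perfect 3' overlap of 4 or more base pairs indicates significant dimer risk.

Last 8 bases (5'→3') — forward …ACAGGTTC, reverse …TACTGAAC.
Reverse complement of the reverse primer's last 8 bases: GTTCAGTA; its first k bases are the reverse complement of the reverse primer's last k bases, so a perfect k-base overlap needs the forward primer's last k bases to equal them.
Comparing (forward last k vs required): k=1: C vs G ✗; k=2: TC vs GT ✗; k=3: TTC vs GTT ✗; k=4: GTTC vs GTTC ✓; k=5: GGTTC vs GTTCA ✗; k=6: AGGTTC vs GTTCAG ✗; k=7: CAGGTTC vs GTTCAGT ✗; k=8: ACAGGTTC vs GTTCAGTA ✗.
Only k = 4 is perfect, so the longest perfect 3' overlap is 4.

Longest perfect overlap: 4 complementary base pairs; significant dimer risk (threshold 4).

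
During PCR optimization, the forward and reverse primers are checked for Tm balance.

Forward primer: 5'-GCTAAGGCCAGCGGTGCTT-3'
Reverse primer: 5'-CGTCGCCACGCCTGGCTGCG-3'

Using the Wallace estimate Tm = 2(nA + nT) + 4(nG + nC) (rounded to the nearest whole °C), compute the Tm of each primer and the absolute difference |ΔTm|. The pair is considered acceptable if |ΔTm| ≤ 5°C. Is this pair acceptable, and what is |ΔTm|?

Forward: A=3 T=4 G=7 C=5 → Tm = 2·7 + 4·12 = 62°C.
Reverse: A=1 T=3 G=7 C=9 → Tm = 2·4 + 4·16 = 72°C.
|ΔTm| = |62 − 72| = 10°C, > 5°C.

|ΔTm| = 10°C; the pair is not acceptable.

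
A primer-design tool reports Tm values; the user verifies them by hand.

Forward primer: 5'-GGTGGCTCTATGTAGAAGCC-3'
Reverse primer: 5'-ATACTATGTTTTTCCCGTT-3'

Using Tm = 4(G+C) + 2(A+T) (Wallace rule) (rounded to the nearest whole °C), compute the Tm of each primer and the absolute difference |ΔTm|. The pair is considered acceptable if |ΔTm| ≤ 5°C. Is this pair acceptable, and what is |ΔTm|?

Forward: A=4 T=5 G=7 C=4 → Tm = 2·9 + 4·11 = 62°C.
Reverse: A=3 T=10 G=2 C=4 → Tm = 2·13 + 4·6 = 50°C.
|ΔTm| = |62 − 50| = 12°C, > 5°C.

|ΔTm| = 12°C; the pair is not acceptable.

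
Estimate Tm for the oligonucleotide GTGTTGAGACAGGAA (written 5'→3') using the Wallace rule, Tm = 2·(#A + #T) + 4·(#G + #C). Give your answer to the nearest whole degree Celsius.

Base counts: A=5, T=3, G=6, C=1 (length 15).
Tm = 2·(5+3) + 4·(6+1) = 2·8 + 4·7 = 16 + 28 = 44°C.

44°C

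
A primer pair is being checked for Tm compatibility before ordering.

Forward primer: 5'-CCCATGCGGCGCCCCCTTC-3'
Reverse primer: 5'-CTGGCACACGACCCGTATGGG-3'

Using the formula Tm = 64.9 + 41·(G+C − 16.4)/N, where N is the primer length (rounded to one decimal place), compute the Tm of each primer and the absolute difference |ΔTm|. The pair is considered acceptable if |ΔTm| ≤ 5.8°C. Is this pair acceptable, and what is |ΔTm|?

Forward: G+C = 15, N = 19 → Tm = 64.9 + 41·(15 − 16.4)/19 = 61.9°C.
Reverse: G+C = 14, N = 21 → Tm = 64.9 + 41·(14 − 16.4)/21 = 60.2°C.
|ΔTm| = |61.9 − 60.2| = 1.7°C, ≤ 5.8°C.

|ΔTm| = 1.7°C; the pair is acceptable.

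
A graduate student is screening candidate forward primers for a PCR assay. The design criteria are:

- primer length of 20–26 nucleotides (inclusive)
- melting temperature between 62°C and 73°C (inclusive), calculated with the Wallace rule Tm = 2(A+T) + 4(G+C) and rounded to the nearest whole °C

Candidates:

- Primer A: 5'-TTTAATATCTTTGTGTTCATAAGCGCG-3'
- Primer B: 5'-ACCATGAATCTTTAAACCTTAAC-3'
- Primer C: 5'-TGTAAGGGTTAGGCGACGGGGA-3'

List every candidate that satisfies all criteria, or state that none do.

Primer A (27 nt, A=6 T=12 G=5 C=4): length 27, outside 20–26 ✗; Tm = 2·18 + 4·9 = 72°C ✓ — fails.
Primer B (23 nt, A=9 T=7 G=1 C=6): length 23 ✓; Tm = 2·16 + 4·7 = 60°C, outside 62–73°C ✗ — fails.
Primer C (22 nt, A=5 T=4 G=11 C=2): length 22 ✓; Tm = 2·9 + 4·13 = 70°C ✓ — passes.

Primer C only.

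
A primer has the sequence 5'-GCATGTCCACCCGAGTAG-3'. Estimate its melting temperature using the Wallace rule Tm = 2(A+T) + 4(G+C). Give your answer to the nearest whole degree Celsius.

58°C

Base counts: A=4, T=3, G=5, C=6 (length 18).
Tm = 2·(4+3) + 4·(5+6) = 2·7 + 4·11 = 14 + 44 = 58°C.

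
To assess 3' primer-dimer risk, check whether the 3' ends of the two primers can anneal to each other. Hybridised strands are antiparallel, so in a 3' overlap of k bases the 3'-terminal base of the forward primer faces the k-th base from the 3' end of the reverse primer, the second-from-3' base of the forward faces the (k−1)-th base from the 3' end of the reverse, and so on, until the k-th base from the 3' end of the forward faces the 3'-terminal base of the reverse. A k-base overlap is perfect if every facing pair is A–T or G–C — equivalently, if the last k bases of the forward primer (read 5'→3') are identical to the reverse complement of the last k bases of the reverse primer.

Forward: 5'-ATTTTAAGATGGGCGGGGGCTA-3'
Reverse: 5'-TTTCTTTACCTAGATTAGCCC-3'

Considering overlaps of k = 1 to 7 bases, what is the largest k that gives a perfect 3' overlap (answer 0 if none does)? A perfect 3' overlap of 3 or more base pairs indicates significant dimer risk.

Last 7 bases (5'→3') — forward …GGGGCTA, reverse …TTAGCCC.
Reverse complement of the reverse primer's last 7 bases: GGGCTAA; its first k bases are the reverse complement of the reverse primer's last k bases, so a perfect k-base overlap needs the forward primer's last k bases to equal them.
Comparing (forward last k vs required): k=1: A vs G ✗; k=2: TA vs GG ✗; k=3: CTA vs GGG ✗; k=4: GCTA vs GGGC ✗; k=5: GGCTA vs GGGCT ✗; k=6: GGGCTA vs GGGCTA ✓; k=7: GGGGCTA vs GGGCTAA ✗.
Only k = 6 is perfect, so the longest perfect 3' overlap is 6.

Longest perfect overlap: 6 complementary base pairs; significant dimer risk (threshold 3).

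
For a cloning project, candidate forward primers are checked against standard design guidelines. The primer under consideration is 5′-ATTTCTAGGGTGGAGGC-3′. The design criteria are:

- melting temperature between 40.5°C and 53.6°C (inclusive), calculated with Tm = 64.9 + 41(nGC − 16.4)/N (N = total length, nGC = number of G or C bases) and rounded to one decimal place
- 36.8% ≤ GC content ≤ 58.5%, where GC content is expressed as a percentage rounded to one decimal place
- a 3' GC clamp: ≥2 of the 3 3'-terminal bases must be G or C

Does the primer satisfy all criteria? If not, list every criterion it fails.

Meets all criteria.

Base counts: A=3, T=5, G=7, C=2 (length 17).
Tm: Tm = 64.9 + 41·(9 − 16.4)/17 = 47.1°C ✓
GC content: GC 9/17 = 52.9% ✓
GC clamp: 3' end GGC has 3 G/C ✓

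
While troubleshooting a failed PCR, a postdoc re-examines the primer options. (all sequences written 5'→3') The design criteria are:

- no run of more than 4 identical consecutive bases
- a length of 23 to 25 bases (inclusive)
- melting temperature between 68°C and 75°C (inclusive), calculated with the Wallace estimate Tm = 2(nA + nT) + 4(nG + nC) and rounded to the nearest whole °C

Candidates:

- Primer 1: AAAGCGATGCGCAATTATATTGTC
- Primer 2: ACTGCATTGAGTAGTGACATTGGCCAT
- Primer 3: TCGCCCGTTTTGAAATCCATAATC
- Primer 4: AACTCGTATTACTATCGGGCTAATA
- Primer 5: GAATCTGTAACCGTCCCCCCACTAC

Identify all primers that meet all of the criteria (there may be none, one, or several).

Primer 1 (24 nt, A=8 T=7 G=5 C=4): longest run = 3 ✓; length 24 ✓; Tm = 2·15 + 4·9 = 66°C, outside 68–75°C ✗ — fails.
Primer 2 (27 nt, A=7 T=8 G=7 C=5): longest run = 2 ✓; length 27, outside 23–25 ✗; Tm = 2·15 + 4·12 = 78°C, outside 68–75°C ✗ — fails.
Primer 3 (24 nt, A=6 T=8 G=3 C=7): longest run = 4 ✓; length 24 ✓; Tm = 2·14 + 4·10 = 68°C ✓ — passes.
Primer 4 (25 nt, A=8 T=8 G=4 C=5): longest run = 3 ✓; length 25 ✓; Tm = 2·16 + 4·9 = 68°C ✓ — passes.
Primer 5 (25 nt, A=6 T=5 G=3 C=11): longest run = 6, exceeds 4 ✗; length 25 ✓; Tm = 2·11 + 4·14 = 78°C, outside 68–75°C ✗ — fails.

Primer 3 and Primer 4.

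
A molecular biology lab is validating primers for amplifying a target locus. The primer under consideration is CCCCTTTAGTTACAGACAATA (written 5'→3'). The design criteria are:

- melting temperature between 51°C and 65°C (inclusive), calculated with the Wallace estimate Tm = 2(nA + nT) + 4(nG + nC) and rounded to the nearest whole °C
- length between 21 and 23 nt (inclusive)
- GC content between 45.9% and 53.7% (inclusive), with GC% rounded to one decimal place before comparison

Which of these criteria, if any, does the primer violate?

Fails: GC content.

Base counts: A=7, T=6, G=2, C=6 (length 21).
Tm: Tm = 2·13 + 4·8 = 58°C ✓
length: length 21 ✓
GC content: GC 8/21 = 38.1%, outside 45.9–53.7% ✗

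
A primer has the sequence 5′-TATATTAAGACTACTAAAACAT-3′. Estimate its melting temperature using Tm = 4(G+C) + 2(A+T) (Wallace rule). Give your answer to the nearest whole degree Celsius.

Base counts: A=11, T=7, G=1, C=3 (length 22).
Tm = 2·(11+7) + 4·(1+3) = 2·18 + 4·4 = 36 + 16 = 52°C.

52°C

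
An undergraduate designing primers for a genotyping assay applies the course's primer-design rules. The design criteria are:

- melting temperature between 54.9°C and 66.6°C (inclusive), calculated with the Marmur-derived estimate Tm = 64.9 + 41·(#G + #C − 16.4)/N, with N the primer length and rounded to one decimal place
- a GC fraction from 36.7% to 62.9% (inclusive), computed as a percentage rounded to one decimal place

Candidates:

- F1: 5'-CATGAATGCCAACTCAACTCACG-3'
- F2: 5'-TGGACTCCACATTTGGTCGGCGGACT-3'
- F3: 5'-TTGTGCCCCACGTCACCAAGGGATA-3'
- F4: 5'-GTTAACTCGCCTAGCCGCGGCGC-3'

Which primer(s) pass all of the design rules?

F1 (23 nt, A=8 T=4 G=3 C=8): Tm = 64.9 + 41·(11 − 16.4)/23 = 55.3°C ✓; GC 11/23 = 47.8% ✓ — passes.
F2 (26 nt, A=4 T=7 G=8 C=7): Tm = 64.9 + 41·(15 − 16.4)/26 = 62.7°C ✓; GC 15/26 = 57.7% ✓ — passes.
F3 (25 nt, A=6 T=5 G=6 C=8): Tm = 64.9 + 41·(14 − 16.4)/25 = 61.0°C ✓; GC 14/25 = 56.0% ✓ — passes.
F4 (23 nt, A=3 T=4 G=7 C=9): Tm = 64.9 + 41·(16 − 16.4)/23 = 64.2°C ✓; GC 16/23 = 69.6%, outside 36.7–62.9% ✗ — fails.

F1, F2 and F3.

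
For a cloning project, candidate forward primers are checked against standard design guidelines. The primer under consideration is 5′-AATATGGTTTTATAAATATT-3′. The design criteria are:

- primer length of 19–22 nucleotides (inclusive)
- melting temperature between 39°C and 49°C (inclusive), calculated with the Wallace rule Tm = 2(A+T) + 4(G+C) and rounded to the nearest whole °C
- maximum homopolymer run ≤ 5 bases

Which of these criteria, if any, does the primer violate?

Meets all criteria.

Base counts: A=8, T=10, G=2, C=0 (length 20).
length: length 20 ✓
Tm: Tm = 2·18 + 4·2 = 44°C ✓
homopolymer run: longest run = 4 ✓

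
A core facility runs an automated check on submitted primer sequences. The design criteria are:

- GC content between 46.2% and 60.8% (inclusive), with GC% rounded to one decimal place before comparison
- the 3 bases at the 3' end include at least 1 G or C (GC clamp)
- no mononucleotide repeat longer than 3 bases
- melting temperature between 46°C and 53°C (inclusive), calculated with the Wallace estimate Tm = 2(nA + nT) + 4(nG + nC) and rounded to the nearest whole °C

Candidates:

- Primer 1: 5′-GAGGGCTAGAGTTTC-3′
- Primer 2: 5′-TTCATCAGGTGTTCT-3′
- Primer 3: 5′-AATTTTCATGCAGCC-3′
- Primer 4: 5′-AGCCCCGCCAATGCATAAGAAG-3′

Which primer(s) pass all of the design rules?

Primer 1 (15 nt, A=3 T=4 G=6 C=2): GC 8/15 = 53.3% ✓; 3' end TTC has 1 G/C ✓; longest run = 3 ✓; Tm = 2·7 + 4·8 = 46°C ✓ — passes.
Primer 2 (15 nt, A=2 T=7 G=3 C=3): GC 6/15 = 40.0%, outside 46.2–60.8% ✗; 3' end TCT has 1 G/C ✓; longest run = 2 ✓; Tm = 2·9 + 4·6 = 42°C, outside 46–53°C ✗ — fails.
Primer 3 (15 nt, A=4 T=5 G=2 C=4): GC 6/15 = 40.0%, outside 46.2–60.8% ✗; 3' end GCC has 3 G/C ✓; longest run = 4, exceeds 3 ✗; Tm = 2·9 + 4·6 = 42°C, outside 46–53°C ✗ — fails.
Primer 4 (22 nt, A=8 T=2 G=5 C=7): GC 12/22 = 54.5% ✓; 3' end AAG has 1 G/C ✓; longest run = 4, exceeds 3 ✗; Tm = 2·10 + 4·12 = 68°C, outside 46–53°C ✗ — fails.

Primer 1 only.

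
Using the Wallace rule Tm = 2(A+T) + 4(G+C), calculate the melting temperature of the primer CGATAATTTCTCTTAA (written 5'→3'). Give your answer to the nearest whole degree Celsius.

40°C

Base counts: A=5, T=7, G=1, C=3 (length 16).
Tm = 2·(5+7) + 4·(1+3) = 2·12 + 4·4 = 24 + 16 = 40°C.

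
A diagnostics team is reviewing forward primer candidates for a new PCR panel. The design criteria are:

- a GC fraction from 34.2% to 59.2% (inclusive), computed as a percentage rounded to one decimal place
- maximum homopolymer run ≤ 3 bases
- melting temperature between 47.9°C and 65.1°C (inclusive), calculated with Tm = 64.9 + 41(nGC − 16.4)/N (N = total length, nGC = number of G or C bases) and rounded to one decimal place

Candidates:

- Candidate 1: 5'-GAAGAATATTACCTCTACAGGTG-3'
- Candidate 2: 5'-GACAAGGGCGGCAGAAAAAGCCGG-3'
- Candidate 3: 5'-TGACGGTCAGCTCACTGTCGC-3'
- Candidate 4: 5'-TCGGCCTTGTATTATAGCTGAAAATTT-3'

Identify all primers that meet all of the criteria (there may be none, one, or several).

Candidate 1 only.

Candidate 1 (23 nt, A=8 T=6 G=5 C=4): GC 9/23 = 39.1% ✓; longest run = 2 ✓; Tm = 64.9 + 41·(9 − 16.4)/23 = 51.7°C ✓ — passes.
Candidate 2 (24 nt, A=9 T=0 G=10 C=5): GC 15/24 = 62.5%, outside 34.2–59.2% ✗; longest run = 5, exceeds 3 ✗; Tm = 64.9 + 41·(15 − 16.4)/24 = 62.5°C ✓ — fails.
Candidate 3 (21 nt, A=3 T=5 G=6 C=7): GC 13/21 = 61.9%, outside 34.2–59.2% ✗; longest run = 2 ✓; Tm = 64.9 + 41·(13 − 16.4)/21 = 58.3°C ✓ — fails.
Candidate 4 (27 nt, A=7 T=11 G=5 C=4): GC 9/27 = 33.3%, outside 34.2–59.2% ✗; longest run = 4, exceeds 3 ✗; Tm = 64.9 + 41·(9 − 16.4)/27 = 53.7°C ✓ — fails.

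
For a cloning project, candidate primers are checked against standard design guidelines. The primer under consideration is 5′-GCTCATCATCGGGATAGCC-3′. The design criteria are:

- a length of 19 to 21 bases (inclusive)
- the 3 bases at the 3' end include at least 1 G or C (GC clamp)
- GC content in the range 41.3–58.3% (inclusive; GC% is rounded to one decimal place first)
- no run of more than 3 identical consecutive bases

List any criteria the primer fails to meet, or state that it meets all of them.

Base counts: A=4, T=4, G=5, C=6 (length 19).
length: length 19 ✓
GC clamp: 3' end GCC has 3 G/C ✓
GC content: GC 11/19 = 57.9% ✓
homopolymer run: longest run = 3 ✓

Meets all criteria.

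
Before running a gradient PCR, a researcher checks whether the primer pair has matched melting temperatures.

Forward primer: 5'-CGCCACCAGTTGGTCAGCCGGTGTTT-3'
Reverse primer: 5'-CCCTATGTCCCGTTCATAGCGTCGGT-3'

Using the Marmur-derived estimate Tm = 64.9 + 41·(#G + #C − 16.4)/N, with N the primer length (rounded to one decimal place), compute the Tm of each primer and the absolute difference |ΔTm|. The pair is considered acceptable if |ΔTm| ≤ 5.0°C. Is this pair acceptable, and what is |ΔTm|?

Forward: G+C = 16, N = 26 → Tm = 64.9 + 41·(16 − 16.4)/26 = 64.3°C.
Reverse: G+C = 15, N = 26 → Tm = 64.9 + 41·(15 − 16.4)/26 = 62.7°C.
|ΔTm| = |64.3 − 62.7| = 1.6°C, ≤ 5.0°C.

|ΔTm| = 1.6°C; the pair is acceptable.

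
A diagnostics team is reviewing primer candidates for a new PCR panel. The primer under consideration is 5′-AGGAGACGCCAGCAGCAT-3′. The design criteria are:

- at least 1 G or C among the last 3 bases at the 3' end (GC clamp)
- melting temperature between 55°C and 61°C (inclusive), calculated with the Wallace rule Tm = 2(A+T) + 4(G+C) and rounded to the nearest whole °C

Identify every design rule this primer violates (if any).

Base counts: A=6, T=1, G=6, C=5 (length 18).
GC clamp: 3' end CAT has 1 G/C ✓
Tm: Tm = 2·7 + 4·11 = 58°C ✓

Meets all criteria.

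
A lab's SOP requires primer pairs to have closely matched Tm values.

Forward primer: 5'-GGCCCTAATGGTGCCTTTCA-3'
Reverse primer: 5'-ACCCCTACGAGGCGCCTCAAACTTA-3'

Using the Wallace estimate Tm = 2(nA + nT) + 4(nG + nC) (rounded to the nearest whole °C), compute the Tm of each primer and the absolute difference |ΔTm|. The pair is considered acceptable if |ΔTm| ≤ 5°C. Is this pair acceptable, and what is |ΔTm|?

|ΔTm| = 16°C; the pair is not acceptable.

Forward: A=3 T=6 G=5 C=6 → Tm = 2·9 + 4·11 = 62°C.
Reverse: A=7 T=4 G=4 C=10 → Tm = 2·11 + 4·14 = 78°C.
|ΔTm| = |62 − 78| = 16°C, > 5°C.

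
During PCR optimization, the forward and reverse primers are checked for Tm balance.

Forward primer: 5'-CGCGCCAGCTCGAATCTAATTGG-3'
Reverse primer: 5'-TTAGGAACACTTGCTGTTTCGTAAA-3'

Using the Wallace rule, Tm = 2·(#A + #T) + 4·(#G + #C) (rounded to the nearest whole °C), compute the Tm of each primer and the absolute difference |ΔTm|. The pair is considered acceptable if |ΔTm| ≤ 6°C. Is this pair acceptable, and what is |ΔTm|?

|ΔTm| = 4°C; the pair is acceptable.

Forward: A=5 T=5 G=6 C=7 → Tm = 2·10 + 4·13 = 72°C.
Reverse: A=7 T=9 G=5 C=4 → Tm = 2·16 + 4·9 = 68°C.
|ΔTm| = |72 − 68| = 4°C, ≤ 6°C.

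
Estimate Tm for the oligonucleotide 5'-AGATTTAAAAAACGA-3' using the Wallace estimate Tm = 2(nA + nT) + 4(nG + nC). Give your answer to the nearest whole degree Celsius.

Base counts: A=9, T=3, G=2, C=1 (length 15).
Tm = 2·(9+3) + 4·(2+1) = 2·12 + 4·3 = 24 + 12 = 36°C.

36°C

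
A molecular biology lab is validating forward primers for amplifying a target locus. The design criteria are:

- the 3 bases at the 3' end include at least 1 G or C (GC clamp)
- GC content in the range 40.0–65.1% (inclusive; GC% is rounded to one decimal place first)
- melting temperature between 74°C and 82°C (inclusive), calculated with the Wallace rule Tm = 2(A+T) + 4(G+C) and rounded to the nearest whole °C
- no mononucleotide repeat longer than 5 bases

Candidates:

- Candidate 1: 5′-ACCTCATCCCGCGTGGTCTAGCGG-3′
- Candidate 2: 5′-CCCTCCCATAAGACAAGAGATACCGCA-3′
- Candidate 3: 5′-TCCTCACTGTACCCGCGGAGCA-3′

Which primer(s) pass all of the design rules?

Candidate 2 only.

Candidate 1 (24 nt, A=3 T=5 G=7 C=9): 3' end CGG has 3 G/C ✓; GC 16/24 = 66.7%, outside 40.0–65.1% ✗; Tm = 2·8 + 4·16 = 80°C ✓; longest run = 3 ✓ — fails.
Candidate 2 (27 nt, A=10 T=3 G=4 C=10): 3' end GCA has 2 G/C ✓; GC 14/27 = 51.9% ✓; Tm = 2·13 + 4·14 = 82°C ✓; longest run = 3 ✓ — passes.
Candidate 3 (22 nt, A=4 T=4 G=5 C=9): 3' end GCA has 2 G/C ✓; GC 14/22 = 63.6% ✓; Tm = 2·8 + 4·14 = 72°C, outside 74–82°C ✗; longest run = 3 ✓ — fails.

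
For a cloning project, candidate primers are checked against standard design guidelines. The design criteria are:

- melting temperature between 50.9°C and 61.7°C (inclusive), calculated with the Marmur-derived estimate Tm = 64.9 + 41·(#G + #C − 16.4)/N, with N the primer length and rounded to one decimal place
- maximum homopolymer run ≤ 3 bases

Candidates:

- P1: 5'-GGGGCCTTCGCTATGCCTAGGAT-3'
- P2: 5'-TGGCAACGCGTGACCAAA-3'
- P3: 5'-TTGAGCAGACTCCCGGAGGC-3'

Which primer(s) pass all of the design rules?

P1 (23 nt, A=3 T=6 G=8 C=6): Tm = 64.9 + 41·(14 − 16.4)/23 = 60.6°C ✓; longest run = 4, exceeds 3 ✗ — fails.
P2 (18 nt, A=6 T=2 G=5 C=5): Tm = 64.9 + 41·(10 − 16.4)/18 = 50.3°C, outside 50.9–61.7°C ✗; longest run = 3 ✓ — fails.
P3 (20 nt, A=4 T=3 G=7 C=6): Tm = 64.9 + 41·(13 − 16.4)/20 = 57.9°C ✓; longest run = 3 ✓ — passes.

P3 only.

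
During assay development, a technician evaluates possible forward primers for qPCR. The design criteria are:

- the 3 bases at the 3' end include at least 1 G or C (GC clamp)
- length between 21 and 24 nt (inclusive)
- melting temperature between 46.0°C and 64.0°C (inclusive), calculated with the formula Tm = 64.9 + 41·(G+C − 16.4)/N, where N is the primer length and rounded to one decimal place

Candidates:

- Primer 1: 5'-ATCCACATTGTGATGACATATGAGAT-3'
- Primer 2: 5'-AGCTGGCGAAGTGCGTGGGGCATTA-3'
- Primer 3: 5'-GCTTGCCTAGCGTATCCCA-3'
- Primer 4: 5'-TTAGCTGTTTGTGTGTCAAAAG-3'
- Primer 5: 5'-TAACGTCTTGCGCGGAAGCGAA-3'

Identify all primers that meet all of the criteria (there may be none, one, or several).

Primer 4 and Primer 5.

Primer 1 (26 nt, A=9 T=8 G=5 C=4): 3' end GAT has 1 G/C ✓; length 26, outside 21–24 ✗; Tm = 64.9 + 41·(9 − 16.4)/26 = 53.2°C ✓ — fails.
Primer 2 (25 nt, A=5 T=5 G=11 C=4): 3' end TTA has 0 G/C, need ≥1 ✗; length 25, outside 21–24 ✗; Tm = 64.9 + 41·(15 − 16.4)/25 = 62.6°C ✓ — fails.
Primer 3 (19 nt, A=3 T=5 G=4 C=7): 3' end CCA has 2 G/C ✓; length 19, outside 21–24 ✗; Tm = 64.9 + 41·(11 − 16.4)/19 = 53.2°C ✓ — fails.
Primer 4 (22 nt, A=5 T=9 G=6 C=2): 3' end AAG has 1 G/C ✓; length 22 ✓; Tm = 64.9 + 41·(8 − 16.4)/22 = 49.2°C ✓ — passes.
Primer 5 (22 nt, A=6 T=4 G=7 C=5): 3' end GAA has 1 G/C ✓; length 22 ✓; Tm = 64.9 + 41·(12 − 16.4)/22 = 56.7°C ✓ — passes.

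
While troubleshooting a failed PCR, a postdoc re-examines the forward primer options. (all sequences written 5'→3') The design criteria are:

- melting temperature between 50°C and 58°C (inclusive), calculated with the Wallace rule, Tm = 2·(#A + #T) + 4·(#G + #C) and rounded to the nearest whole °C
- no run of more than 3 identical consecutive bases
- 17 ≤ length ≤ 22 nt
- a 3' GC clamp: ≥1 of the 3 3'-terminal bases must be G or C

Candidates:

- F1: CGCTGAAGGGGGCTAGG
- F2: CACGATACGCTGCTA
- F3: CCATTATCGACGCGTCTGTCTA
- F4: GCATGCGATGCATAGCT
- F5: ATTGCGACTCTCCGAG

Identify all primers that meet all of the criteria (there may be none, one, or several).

F4 only.

F1 (17 nt, A=3 T=2 G=9 C=3): Tm = 2·5 + 4·12 = 58°C ✓; longest run = 5, exceeds 3 ✗; length 17 ✓; 3' end AGG has 2 G/C ✓ — fails.
F2 (15 nt, A=4 T=3 G=3 C=5): Tm = 2·7 + 4·8 = 46°C, outside 50–58°C ✗; longest run = 1 ✓; length 15, outside 17–22 ✗; 3' end CTA has 1 G/C ✓ — fails.
F3 (22 nt, A=4 T=7 G=4 C=7): Tm = 2·11 + 4·11 = 66°C, outside 50–58°C ✗; longest run = 2 ✓; length 22 ✓; 3' end CTA has 1 G/C ✓ — fails.
F4 (17 nt, A=4 T=4 G=5 C=4): Tm = 2·8 + 4·9 = 52°C ✓; longest run = 1 ✓; length 17 ✓; 3' end GCT has 2 G/C ✓ — passes.
F5 (16 nt, A=3 T=4 G=4 C=5): Tm = 2·7 + 4·9 = 50°C ✓; longest run = 2 ✓; length 16, outside 17–22 ✗; 3' end GAG has 2 G/C ✓ — fails.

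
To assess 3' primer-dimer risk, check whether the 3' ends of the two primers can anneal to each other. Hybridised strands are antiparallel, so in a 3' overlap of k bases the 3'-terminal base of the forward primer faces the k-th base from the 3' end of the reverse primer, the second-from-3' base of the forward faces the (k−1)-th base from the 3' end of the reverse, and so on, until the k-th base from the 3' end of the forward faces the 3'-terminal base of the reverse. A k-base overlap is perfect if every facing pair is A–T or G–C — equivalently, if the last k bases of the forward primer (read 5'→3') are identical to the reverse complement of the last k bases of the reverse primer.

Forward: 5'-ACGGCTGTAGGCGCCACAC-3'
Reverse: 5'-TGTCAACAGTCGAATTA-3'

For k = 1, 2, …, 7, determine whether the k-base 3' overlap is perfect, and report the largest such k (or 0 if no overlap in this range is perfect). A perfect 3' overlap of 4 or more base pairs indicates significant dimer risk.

Last 7 bases (5'→3') — forward …GCCACAC, reverse …CGAATTA.
Reverse complement of the reverse primer's last 7 bases: TAATTCG; its first k bases are the reverse complement of the reverse primer's last k bases, so a perfect k-base overlap needs the forward primer's last k bases to equal them.
Comparing (forward last k vs required): k=1: C vs T ✗; k=2: AC vs TA ✗; k=3: CAC vs TAA ✗; k=4: ACAC vs TAAT ✗; k=5: CACAC vs TAATT ✗; k=6: CCACAC vs TAATTC ✗; k=7: GCCACAC vs TAATTCG ✗.
No overlap length from 1 to 7 is perfect, so the longest perfect 3' overlap is 0.

Longest perfect overlap: 0 complementary base pairs; below the dimer-risk threshold (threshold 4).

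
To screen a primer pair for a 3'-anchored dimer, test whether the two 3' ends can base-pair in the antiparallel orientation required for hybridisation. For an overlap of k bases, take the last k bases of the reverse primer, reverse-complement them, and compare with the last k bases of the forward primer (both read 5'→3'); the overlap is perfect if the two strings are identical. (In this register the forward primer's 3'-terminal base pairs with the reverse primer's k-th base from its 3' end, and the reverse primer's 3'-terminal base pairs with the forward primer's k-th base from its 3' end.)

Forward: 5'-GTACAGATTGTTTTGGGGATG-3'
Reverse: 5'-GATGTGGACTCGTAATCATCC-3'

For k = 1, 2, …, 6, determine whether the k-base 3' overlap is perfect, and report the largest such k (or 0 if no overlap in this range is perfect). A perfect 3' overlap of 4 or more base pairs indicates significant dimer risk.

Longest perfect overlap: 5 complementary base pairs; significant dimer risk (threshold 4).

Last 6 bases (5'→3') — forward …GGGATG, reverse …TCATCC.
Reverse complement of the reverse primer's last 6 bases: GGATGA; its first k bases are the reverse complement of the reverse primer's last k bases, so a perfect k-base overlap needs the forward primer's last k bases to equal them.
Comparing (forward last k vs required): k=1: G vs G ✓; k=2: TG vs GG ✗; k=3: ATG vs GGA ✗; k=4: GATG vs GGAT ✗; k=5: GGATG vs GGATG ✓; k=6: GGGATG vs GGATGA ✗.
Perfect overlaps at k = 1, 5; the largest is 5.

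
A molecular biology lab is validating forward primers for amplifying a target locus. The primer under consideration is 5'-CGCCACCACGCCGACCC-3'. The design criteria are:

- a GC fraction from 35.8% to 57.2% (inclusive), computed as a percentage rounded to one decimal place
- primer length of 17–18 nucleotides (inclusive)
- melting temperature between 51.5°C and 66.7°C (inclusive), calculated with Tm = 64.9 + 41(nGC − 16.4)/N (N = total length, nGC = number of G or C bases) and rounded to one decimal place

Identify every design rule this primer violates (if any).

Fails: GC content.

Base counts: A=3, T=0, G=3, C=11 (length 17).
GC content: GC 14/17 = 82.4%, outside 35.8–57.2% ✗
length: length 17 ✓
Tm: Tm = 64.9 + 41·(14 − 16.4)/17 = 59.1°C ✓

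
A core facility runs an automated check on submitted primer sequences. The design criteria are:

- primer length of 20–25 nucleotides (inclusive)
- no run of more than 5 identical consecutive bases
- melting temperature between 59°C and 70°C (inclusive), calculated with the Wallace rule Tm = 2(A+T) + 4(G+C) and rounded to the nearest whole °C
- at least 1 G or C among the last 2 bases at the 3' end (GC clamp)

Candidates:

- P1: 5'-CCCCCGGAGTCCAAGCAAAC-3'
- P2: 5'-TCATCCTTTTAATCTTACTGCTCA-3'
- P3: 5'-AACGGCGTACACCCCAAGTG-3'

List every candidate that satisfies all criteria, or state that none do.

P1, P2 and P3.

P1 (20 nt, A=6 T=1 G=4 C=9): length 20 ✓; longest run = 5 ✓; Tm = 2·7 + 4·13 = 66°C ✓; 3' end AC has 1 G/C ✓ — passes.
P2 (24 nt, A=5 T=11 G=1 C=7): length 24 ✓; longest run = 4 ✓; Tm = 2·16 + 4·8 = 64°C ✓; 3' end CA has 1 G/C ✓ — passes.
P3 (20 nt, A=6 T=2 G=5 C=7): length 20 ✓; longest run = 4 ✓; Tm = 2·8 + 4·12 = 64°C ✓; 3' end TG has 1 G/C ✓ — passes.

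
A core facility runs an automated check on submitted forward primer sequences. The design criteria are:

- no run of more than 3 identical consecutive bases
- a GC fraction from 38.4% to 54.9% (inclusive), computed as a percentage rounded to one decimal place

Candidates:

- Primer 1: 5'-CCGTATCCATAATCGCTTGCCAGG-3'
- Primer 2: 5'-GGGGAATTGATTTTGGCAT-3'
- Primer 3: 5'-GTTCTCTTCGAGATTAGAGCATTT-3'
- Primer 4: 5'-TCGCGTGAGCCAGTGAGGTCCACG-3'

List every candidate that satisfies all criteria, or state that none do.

Primer 1 only.

Primer 1 (24 nt, A=5 T=6 G=5 C=8): longest run = 2 ✓; GC 13/24 = 54.2% ✓ — passes.
Primer 2 (19 nt, A=4 T=7 G=7 C=1): longest run = 4, exceeds 3 ✗; GC 8/19 = 42.1% ✓ — fails.
Primer 3 (24 nt, A=5 T=10 G=5 C=4): longest run = 3 ✓; GC 9/24 = 37.5%, outside 38.4–54.9% ✗ — fails.
Primer 4 (24 nt, A=4 T=4 G=9 C=7): longest run = 2 ✓; GC 16/24 = 66.7%, outside 38.4–54.9% ✗ — fails.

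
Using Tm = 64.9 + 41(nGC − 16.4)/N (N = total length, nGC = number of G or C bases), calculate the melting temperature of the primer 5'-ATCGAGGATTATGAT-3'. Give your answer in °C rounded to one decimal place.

33.7°C

Base counts: A=5, T=5, G=4, C=1; G+C = 5, N = 15.
Tm = 64.9 + 41·(5 − 16.4)/15 = 64.9 + -467.40/15 = 33.7°C.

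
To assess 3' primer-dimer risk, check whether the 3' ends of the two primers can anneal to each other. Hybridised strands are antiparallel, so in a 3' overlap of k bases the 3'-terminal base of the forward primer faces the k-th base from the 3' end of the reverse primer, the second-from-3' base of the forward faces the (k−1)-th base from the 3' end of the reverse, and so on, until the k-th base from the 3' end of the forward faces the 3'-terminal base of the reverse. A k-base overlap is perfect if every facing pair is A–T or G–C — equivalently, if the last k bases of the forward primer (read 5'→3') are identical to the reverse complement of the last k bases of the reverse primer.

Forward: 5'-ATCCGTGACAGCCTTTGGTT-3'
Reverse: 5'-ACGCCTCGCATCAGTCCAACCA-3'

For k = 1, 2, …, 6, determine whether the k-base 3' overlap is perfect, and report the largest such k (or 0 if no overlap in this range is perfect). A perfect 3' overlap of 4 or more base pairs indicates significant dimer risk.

Longest perfect overlap: 5 complementary base pairs; significant dimer risk (threshold 4).

Last 6 bases (5'→3') — forward …TTGGTT, reverse …CAACCA.
Reverse complement of the reverse primer's last 6 bases: TGGTTG; its first k bases are the reverse complement of the reverse primer's last k bases, so a perfect k-base overlap needs the forward primer's last k bases to equal them.
Comparing (forward last k vs required): k=1: T vs T ✓; k=2: TT vs TG ✗; k=3: GTT vs TGG ✗; k=4: GGTT vs TGGT ✗; k=5: TGGTT vs TGGTT ✓; k=6: TTGGTT vs TGGTTG ✗.
Perfect overlaps at k = 1, 5; the largest is 5.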